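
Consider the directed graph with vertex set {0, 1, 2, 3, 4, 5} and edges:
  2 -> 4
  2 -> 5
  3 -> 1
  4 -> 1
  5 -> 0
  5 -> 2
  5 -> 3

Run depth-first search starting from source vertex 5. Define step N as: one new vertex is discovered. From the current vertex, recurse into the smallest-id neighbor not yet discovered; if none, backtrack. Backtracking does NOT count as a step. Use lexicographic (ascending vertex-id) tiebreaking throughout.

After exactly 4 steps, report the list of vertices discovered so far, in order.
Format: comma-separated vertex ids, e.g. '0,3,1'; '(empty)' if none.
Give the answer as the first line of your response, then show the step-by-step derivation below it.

5,0,2,4

step 1: discover 5; path=5; order=5
step 2: discover 0; path=5>0; order=5,0
step 3: discover 2; path=5>2; order=5,0,2
step 4: discover 4; path=5>2>4; order=5,0,2,4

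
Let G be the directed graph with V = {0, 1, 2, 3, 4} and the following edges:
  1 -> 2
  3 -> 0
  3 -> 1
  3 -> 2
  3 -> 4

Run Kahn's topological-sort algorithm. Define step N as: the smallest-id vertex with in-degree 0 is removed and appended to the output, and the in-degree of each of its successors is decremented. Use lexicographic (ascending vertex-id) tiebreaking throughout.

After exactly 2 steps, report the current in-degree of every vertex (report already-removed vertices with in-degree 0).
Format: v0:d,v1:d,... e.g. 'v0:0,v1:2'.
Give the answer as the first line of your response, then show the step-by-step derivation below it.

v0:0,v1:0,v2:1,v3:0,v4:0

step 1: output 3; order=[3]; indeg=(0,0,1,0,0)
step 2: output 0; order=[3,0]; indeg=(0,0,1,0,0)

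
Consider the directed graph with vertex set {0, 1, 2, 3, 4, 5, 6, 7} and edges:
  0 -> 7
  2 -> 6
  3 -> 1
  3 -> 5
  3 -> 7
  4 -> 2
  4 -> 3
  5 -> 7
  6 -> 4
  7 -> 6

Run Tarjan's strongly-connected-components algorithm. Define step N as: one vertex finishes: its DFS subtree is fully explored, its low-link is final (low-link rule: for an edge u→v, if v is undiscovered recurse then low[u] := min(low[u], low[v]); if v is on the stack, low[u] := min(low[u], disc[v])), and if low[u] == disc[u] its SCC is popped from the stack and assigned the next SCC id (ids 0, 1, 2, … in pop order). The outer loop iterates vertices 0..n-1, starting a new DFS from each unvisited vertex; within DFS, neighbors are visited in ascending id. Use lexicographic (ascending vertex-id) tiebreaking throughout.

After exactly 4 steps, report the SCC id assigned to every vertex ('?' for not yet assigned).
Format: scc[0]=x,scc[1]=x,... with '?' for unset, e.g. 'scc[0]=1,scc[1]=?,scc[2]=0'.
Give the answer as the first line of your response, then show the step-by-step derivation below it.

scc[0]=?,scc[1]=0,scc[2]=?,scc[3]=?,scc[4]=?,scc[5]=?,scc[6]=?,scc[7]=?

step 1: low=(low[0]=0,low[1]=?,low[2]=2,low[3]=?,low[4]=3,low[5]=?,low[6]=2,low[7]=1); scc=(scc[0]=?,scc[1]=?,scc[2]=?,scc[3]=?,scc[4]=?,scc[5]=?,scc[6]=?,scc[7]=?)
step 2: low=(low[0]=0,low[1]=6,low[2]=2,low[3]=5,low[4]=2,low[5]=?,low[6]=2,low[7]=1); scc=(scc[0]=?,scc[1]=0,scc[2]=?,scc[3]=?,scc[4]=?,scc[5]=?,scc[6]=?,scc[7]=?)
step 3: low=(low[0]=0,low[1]=6,low[2]=2,low[3]=5,low[4]=2,low[5]=1,low[6]=2,low[7]=1); scc=(scc[0]=?,scc[1]=0,scc[2]=?,scc[3]=?,scc[4]=?,scc[5]=?,scc[6]=?,scc[7]=?)
step 4: low=(low[0]=0,low[1]=6,low[2]=2,low[3]=1,low[4]=2,low[5]=1,low[6]=2,low[7]=1); scc=(scc[0]=?,scc[1]=0,scc[2]=?,scc[3]=?,scc[4]=?,scc[5]=?,scc[6]=?,scc[7]=?)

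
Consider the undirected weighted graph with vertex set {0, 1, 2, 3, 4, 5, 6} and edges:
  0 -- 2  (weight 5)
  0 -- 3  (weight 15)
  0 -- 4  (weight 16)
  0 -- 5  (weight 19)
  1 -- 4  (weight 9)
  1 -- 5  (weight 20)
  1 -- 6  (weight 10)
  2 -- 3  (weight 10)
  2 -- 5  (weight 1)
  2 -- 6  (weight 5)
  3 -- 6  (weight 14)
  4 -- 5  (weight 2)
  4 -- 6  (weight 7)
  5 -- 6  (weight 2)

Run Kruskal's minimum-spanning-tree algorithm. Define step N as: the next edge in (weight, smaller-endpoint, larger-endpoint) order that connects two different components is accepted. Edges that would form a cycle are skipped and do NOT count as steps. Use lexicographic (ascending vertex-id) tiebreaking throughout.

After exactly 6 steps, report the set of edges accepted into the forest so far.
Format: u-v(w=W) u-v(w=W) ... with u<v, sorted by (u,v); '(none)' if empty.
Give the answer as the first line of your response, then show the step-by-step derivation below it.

0-2(w=5) 1-4(w=9) 2-3(w=10) 2-5(w=1) 4-5(w=2) 5-6(w=2)

step 1: add edge 2-5 (w=1); MST = {2-5(w=1)}
step 2: add edge 4-5 (w=2); MST = {2-5(w=1) 4-5(w=2)}
step 3: add edge 5-6 (w=2); MST = {2-5(w=1) 4-5(w=2) 5-6(w=2)}
step 4: add edge 0-2 (w=5); MST = {0-2(w=5) 2-5(w=1) 4-5(w=2) 5-6(w=2)}
step 5: add edge 1-4 (w=9); MST = {0-2(w=5) 1-4(w=9) 2-5(w=1) 4-5(w=2) 5-6(w=2)}
step 6: add edge 2-3 (w=10); MST = {0-2(w=5) 1-4(w=9) 2-3(w=10) 2-5(w=1) 4-5(w=2) 5-6(w=2)}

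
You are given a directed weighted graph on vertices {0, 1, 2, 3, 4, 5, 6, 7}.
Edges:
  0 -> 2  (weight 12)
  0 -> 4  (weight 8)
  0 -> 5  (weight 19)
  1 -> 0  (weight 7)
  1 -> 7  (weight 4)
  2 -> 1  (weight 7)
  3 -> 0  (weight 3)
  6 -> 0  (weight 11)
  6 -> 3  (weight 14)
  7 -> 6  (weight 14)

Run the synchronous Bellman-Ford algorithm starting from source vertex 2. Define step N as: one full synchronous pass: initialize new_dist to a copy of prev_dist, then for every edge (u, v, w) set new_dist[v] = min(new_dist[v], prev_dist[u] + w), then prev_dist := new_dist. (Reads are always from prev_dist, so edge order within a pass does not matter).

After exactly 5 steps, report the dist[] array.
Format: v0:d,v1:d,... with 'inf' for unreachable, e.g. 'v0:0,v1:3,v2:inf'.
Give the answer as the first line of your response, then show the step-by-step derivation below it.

v0:14,v1:7,v2:0,v3:39,v4:22,v5:33,v6:25,v7:11

step 1: dist = v0:inf,v1:7,v2:0,v3:inf,v4:inf,v5:inf,v6:inf,v7:inf
step 2: dist = v0:14,v1:7,v2:0,v3:inf,v4:inf,v5:inf,v6:inf,v7:11
step 3: dist = v0:14,v1:7,v2:0,v3:inf,v4:22,v5:33,v6:25,v7:11
step 4: dist = v0:14,v1:7,v2:0,v3:39,v4:22,v5:33,v6:25,v7:11
step 5: dist = v0:14,v1:7,v2:0,v3:39,v4:22,v5:33,v6:25,v7:11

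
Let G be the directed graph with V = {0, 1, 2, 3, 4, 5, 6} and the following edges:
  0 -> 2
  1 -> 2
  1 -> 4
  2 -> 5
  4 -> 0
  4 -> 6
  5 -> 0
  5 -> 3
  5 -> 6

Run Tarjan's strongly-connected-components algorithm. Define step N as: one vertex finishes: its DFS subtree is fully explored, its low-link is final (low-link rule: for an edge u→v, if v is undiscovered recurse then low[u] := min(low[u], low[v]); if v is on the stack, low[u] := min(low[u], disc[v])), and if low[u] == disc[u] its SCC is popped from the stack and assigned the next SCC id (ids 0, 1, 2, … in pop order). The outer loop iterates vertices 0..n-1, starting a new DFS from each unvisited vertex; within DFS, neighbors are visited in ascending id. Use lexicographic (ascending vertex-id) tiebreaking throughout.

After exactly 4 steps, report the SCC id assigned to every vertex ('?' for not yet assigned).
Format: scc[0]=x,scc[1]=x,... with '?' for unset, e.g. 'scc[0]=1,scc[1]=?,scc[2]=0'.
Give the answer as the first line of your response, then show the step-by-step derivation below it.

scc[0]=?,scc[1]=?,scc[2]=?,scc[3]=0,scc[4]=?,scc[5]=?,scc[6]=1

step 1: low=(low[0]=0,low[1]=?,low[2]=1,low[3]=3,low[4]=?,low[5]=0,low[6]=?); scc=(scc[0]=?,scc[1]=?,scc[2]=?,scc[3]=0,scc[4]=?,scc[5]=?,scc[6]=?)
step 2: low=(low[0]=0,low[1]=?,low[2]=1,low[3]=3,low[4]=?,low[5]=0,low[6]=4); scc=(scc[0]=?,scc[1]=?,scc[2]=?,scc[3]=0,scc[4]=?,scc[5]=?,scc[6]=1)
step 3: low=(low[0]=0,low[1]=?,low[2]=1,low[3]=3,low[4]=?,low[5]=0,low[6]=4); scc=(scc[0]=?,scc[1]=?,scc[2]=?,scc[3]=0,scc[4]=?,scc[5]=?,scc[6]=1)
step 4: low=(low[0]=0,low[1]=?,low[2]=0,low[3]=3,low[4]=?,low[5]=0,low[6]=4); scc=(scc[0]=?,scc[1]=?,scc[2]=?,scc[3]=0,scc[4]=?,scc[5]=?,scc[6]=1)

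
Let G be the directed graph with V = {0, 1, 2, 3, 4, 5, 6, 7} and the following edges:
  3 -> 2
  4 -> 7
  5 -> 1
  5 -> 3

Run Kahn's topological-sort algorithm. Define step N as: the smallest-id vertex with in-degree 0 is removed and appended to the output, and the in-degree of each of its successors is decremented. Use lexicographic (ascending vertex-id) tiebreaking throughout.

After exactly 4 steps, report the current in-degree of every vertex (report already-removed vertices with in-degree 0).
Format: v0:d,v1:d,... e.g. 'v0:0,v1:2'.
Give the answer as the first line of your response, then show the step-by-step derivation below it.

v0:0,v1:0,v2:1,v3:0,v4:0,v5:0,v6:0,v7:0

step 1: output 0; order=[0]; indeg=(0,1,1,1,0,0,0,1)
step 2: output 4; order=[0,4]; indeg=(0,1,1,1,0,0,0,0)
step 3: output 5; order=[0,4,5]; indeg=(0,0,1,0,0,0,0,0)
step 4: output 1; order=[0,4,5,1]; indeg=(0,0,1,0,0,0,0,0)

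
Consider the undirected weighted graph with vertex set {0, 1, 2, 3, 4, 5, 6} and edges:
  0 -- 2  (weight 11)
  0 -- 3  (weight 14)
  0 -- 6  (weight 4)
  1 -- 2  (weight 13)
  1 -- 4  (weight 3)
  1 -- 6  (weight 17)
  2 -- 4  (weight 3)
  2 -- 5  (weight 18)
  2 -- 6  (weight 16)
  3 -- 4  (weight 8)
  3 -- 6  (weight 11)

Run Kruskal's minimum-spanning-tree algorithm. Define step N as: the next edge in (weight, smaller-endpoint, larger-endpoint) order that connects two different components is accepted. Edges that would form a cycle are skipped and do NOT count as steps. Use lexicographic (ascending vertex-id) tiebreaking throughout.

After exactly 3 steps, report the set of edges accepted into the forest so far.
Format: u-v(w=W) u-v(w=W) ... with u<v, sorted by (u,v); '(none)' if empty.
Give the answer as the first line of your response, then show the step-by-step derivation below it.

0-6(w=4) 1-4(w=3) 2-4(w=3)

step 1: add edge 1-4 (w=3); MST = {1-4(w=3)}
step 2: add edge 2-4 (w=3); MST = {1-4(w=3) 2-4(w=3)}
step 3: add edge 0-6 (w=4); MST = {0-6(w=4) 1-4(w=3) 2-4(w=3)}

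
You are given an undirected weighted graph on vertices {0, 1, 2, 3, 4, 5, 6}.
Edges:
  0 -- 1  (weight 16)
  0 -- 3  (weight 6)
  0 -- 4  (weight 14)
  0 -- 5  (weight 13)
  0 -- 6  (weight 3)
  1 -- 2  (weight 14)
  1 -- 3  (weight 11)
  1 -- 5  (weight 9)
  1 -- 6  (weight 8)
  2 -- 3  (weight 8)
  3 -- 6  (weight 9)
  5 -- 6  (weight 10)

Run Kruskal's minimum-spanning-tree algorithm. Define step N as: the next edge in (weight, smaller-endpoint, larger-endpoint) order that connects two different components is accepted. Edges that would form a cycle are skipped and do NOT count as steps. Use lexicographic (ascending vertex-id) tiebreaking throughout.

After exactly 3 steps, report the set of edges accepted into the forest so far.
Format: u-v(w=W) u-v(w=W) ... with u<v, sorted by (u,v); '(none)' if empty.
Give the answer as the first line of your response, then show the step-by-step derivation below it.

0-3(w=6) 0-6(w=3) 1-6(w=8)

step 1: add edge 0-6 (w=3); MST = {0-6(w=3)}
step 2: add edge 0-3 (w=6); MST = {0-3(w=6) 0-6(w=3)}
step 3: add edge 1-6 (w=8); MST = {0-3(w=6) 0-6(w=3) 1-6(w=8)}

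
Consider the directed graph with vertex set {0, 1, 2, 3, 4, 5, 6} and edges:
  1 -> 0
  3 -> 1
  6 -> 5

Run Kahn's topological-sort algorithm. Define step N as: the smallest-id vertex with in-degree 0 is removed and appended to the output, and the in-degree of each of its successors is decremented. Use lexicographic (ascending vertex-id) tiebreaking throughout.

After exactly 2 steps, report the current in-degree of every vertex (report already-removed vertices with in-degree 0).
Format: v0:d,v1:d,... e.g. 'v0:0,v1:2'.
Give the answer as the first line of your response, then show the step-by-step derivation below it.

v0:1,v1:0,v2:0,v3:0,v4:0,v5:1,v6:0

step 1: output 2; order=[2]; indeg=(1,1,0,0,0,1,0)
step 2: output 3; order=[2,3]; indeg=(1,0,0,0,0,1,0)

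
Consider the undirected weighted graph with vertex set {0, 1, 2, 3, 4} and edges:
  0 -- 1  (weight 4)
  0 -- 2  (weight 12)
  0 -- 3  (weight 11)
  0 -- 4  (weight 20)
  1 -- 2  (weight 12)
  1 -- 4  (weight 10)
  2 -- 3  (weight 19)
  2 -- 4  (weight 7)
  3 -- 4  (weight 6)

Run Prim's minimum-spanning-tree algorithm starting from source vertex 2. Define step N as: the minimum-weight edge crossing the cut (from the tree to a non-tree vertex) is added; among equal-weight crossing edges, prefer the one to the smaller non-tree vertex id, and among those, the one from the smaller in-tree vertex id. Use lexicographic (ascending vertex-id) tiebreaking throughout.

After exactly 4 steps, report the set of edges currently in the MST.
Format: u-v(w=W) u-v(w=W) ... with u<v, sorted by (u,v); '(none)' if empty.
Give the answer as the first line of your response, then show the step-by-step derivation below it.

0-1(w=4) 1-4(w=10) 2-4(w=7) 3-4(w=6)

step 1: add edge 2-4 (w=7); MST = {2-4(w=7)}
step 2: add edge 3-4 (w=6); MST = {2-4(w=7) 3-4(w=6)}
step 3: add edge 1-4 (w=10); MST = {1-4(w=10) 2-4(w=7) 3-4(w=6)}
step 4: add edge 0-1 (w=4); MST = {0-1(w=4) 1-4(w=10) 2-4(w=7) 3-4(w=6)}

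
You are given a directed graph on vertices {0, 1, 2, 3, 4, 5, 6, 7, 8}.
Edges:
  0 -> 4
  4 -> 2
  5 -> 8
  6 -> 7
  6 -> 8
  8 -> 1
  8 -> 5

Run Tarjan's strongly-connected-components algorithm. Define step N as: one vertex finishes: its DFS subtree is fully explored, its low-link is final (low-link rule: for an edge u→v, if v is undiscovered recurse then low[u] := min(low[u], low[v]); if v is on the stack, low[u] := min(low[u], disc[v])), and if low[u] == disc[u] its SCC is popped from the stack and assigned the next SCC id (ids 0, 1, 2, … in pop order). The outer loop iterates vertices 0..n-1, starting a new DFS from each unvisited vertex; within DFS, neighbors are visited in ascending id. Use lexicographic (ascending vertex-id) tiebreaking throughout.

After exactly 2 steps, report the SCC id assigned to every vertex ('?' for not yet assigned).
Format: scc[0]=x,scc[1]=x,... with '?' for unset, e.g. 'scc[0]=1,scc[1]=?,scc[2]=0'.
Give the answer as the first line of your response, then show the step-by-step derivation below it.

scc[0]=?,scc[1]=?,scc[2]=0,scc[3]=?,scc[4]=1,scc[5]=?,scc[6]=?,scc[7]=?,scc[8]=?

step 1: low=(low[0]=0,low[1]=?,low[2]=2,low[3]=?,low[4]=1,low[5]=?,low[6]=?,low[7]=?,low[8]=?); scc=(scc[0]=?,scc[1]=?,scc[2]=0,scc[3]=?,scc[4]=?,scc[5]=?,scc[6]=?,scc[7]=?,scc[8]=?)
step 2: low=(low[0]=0,low[1]=?,low[2]=2,low[3]=?,low[4]=1,low[5]=?,low[6]=?,low[7]=?,low[8]=?); scc=(scc[0]=?,scc[1]=?,scc[2]=0,scc[3]=?,scc[4]=1,scc[5]=?,scc[6]=?,scc[7]=?,scc[8]=?)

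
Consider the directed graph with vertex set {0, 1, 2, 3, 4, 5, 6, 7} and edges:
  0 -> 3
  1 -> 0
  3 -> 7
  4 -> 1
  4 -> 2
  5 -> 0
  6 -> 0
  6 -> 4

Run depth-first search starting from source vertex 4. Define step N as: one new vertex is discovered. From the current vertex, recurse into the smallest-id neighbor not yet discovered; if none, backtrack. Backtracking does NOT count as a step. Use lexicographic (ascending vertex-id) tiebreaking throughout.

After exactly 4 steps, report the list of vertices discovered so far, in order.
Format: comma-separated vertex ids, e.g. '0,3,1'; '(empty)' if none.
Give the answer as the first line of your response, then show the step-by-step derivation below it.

4,1,0,3

step 1: discover 4; path=4; order=4
step 2: discover 1; path=4>1; order=4,1
step 3: discover 0; path=4>1>0; order=4,1,0
step 4: discover 3; path=4>1>0>3; order=4,1,0,3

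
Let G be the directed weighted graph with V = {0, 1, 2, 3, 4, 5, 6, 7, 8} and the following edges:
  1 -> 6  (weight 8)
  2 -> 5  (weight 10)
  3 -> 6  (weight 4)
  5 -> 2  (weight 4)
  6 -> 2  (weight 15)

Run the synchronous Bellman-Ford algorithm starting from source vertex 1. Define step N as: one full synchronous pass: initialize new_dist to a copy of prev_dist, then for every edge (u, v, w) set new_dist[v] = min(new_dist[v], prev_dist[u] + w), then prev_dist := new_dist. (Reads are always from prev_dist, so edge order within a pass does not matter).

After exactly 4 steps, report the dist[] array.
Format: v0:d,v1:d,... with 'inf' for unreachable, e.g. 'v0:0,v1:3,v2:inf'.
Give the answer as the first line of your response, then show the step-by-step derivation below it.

v0:inf,v1:0,v2:23,v3:inf,v4:inf,v5:33,v6:8,v7:inf,v8:inf

step 1: dist = v0:inf,v1:0,v2:inf,v3:inf,v4:inf,v5:inf,v6:8,v7:inf,v8:inf
step 2: dist = v0:inf,v1:0,v2:23,v3:inf,v4:inf,v5:inf,v6:8,v7:inf,v8:inf
step 3: dist = v0:inf,v1:0,v2:23,v3:inf,v4:inf,v5:33,v6:8,v7:inf,v8:inf
step 4: dist = v0:inf,v1:0,v2:23,v3:inf,v4:inf,v5:33,v6:8,v7:inf,v8:inf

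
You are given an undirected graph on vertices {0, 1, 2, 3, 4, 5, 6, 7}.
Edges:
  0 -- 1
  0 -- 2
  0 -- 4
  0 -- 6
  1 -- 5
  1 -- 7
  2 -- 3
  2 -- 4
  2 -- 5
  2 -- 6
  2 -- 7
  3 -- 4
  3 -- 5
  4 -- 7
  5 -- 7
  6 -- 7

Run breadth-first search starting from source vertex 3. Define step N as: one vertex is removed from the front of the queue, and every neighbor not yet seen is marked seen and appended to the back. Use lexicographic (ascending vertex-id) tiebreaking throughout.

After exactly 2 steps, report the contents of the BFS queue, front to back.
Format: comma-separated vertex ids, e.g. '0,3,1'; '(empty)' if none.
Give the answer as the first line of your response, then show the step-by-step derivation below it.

4,5,0,6,7

step 1: dequeue 3; queue=[2,4,5]; order=3
step 2: dequeue 2; queue=[4,5,0,6,7]; order=3,2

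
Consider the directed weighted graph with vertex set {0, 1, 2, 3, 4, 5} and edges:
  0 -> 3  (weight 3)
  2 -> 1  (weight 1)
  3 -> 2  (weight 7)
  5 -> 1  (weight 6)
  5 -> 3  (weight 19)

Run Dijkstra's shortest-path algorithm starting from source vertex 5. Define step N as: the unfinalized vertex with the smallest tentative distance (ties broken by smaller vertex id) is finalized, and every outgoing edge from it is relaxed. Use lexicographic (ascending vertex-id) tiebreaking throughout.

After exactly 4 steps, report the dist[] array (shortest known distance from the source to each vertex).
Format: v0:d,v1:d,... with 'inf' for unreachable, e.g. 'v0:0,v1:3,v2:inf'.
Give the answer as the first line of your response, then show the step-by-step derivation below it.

v0:inf,v1:6,v2:26,v3:19,v4:inf,v5:0

step 1: dist = v0:inf,v1:6,v2:inf,v3:19,v4:inf,v5:0
step 2: dist = v0:inf,v1:6,v2:inf,v3:19,v4:inf,v5:0
step 3: dist = v0:inf,v1:6,v2:26,v3:19,v4:inf,v5:0
step 4: dist = v0:inf,v1:6,v2:26,v3:19,v4:inf,v5:0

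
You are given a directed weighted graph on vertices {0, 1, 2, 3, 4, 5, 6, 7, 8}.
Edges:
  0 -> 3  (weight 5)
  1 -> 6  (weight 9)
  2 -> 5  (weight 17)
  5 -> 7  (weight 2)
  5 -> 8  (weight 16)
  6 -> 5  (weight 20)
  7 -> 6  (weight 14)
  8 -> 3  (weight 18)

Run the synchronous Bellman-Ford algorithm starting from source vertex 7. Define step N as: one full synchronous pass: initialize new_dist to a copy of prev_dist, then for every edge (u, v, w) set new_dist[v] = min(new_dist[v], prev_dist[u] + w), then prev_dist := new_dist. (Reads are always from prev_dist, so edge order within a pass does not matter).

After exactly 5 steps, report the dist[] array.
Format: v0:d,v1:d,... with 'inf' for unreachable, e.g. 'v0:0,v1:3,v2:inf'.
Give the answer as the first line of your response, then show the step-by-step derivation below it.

v0:inf,v1:inf,v2:inf,v3:68,v4:inf,v5:34,v6:14,v7:0,v8:50

step 1: dist = v0:inf,v1:inf,v2:inf,v3:inf,v4:inf,v5:inf,v6:14,v7:0,v8:inf
step 2: dist = v0:inf,v1:inf,v2:inf,v3:inf,v4:inf,v5:34,v6:14,v7:0,v8:inf
step 3: dist = v0:inf,v1:inf,v2:inf,v3:inf,v4:inf,v5:34,v6:14,v7:0,v8:50
step 4: dist = v0:inf,v1:inf,v2:inf,v3:68,v4:inf,v5:34,v6:14,v7:0,v8:50
step 5: dist = v0:inf,v1:inf,v2:inf,v3:68,v4:inf,v5:34,v6:14,v7:0,v8:50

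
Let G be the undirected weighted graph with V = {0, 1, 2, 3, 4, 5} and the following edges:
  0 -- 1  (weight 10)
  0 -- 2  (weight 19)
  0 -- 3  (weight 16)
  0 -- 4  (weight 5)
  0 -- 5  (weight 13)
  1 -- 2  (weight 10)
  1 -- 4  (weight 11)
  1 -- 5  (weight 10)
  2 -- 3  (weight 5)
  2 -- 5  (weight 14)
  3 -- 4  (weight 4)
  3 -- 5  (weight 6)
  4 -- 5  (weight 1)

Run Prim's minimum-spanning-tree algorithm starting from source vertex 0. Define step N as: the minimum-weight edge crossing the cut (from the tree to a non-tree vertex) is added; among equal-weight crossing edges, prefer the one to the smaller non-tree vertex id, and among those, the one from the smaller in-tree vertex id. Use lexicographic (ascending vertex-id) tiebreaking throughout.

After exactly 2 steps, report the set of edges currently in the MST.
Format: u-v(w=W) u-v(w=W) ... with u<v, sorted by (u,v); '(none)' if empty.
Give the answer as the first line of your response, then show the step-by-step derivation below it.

0-4(w=5) 4-5(w=1)

step 1: add edge 0-4 (w=5); MST = {0-4(w=5)}
step 2: add edge 4-5 (w=1); MST = {0-4(w=5) 4-5(w=1)}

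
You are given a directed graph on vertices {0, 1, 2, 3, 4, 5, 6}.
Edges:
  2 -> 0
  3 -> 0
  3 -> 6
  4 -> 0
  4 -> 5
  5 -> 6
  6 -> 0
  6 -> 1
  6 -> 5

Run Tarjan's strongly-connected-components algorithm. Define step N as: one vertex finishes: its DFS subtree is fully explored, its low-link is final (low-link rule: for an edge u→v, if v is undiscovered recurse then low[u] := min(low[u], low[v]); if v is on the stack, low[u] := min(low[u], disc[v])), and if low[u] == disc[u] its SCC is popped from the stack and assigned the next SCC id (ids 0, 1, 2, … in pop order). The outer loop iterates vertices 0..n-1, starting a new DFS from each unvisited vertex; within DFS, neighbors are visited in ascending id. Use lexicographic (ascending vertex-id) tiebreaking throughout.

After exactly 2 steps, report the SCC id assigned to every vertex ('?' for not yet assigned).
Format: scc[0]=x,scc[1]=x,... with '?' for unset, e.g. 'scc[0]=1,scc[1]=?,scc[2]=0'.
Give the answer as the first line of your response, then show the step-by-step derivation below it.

scc[0]=0,scc[1]=1,scc[2]=?,scc[3]=?,scc[4]=?,scc[5]=?,scc[6]=?

step 1: low=(low[0]=0,low[1]=?,low[2]=?,low[3]=?,low[4]=?,low[5]=?,low[6]=?); scc=(scc[0]=0,scc[1]=?,scc[2]=?,scc[3]=?,scc[4]=?,scc[5]=?,scc[6]=?)
step 2: low=(low[0]=0,low[1]=1,low[2]=?,low[3]=?,low[4]=?,low[5]=?,low[6]=?); scc=(scc[0]=0,scc[1]=1,scc[2]=?,scc[3]=?,scc[4]=?,scc[5]=?,scc[6]=?)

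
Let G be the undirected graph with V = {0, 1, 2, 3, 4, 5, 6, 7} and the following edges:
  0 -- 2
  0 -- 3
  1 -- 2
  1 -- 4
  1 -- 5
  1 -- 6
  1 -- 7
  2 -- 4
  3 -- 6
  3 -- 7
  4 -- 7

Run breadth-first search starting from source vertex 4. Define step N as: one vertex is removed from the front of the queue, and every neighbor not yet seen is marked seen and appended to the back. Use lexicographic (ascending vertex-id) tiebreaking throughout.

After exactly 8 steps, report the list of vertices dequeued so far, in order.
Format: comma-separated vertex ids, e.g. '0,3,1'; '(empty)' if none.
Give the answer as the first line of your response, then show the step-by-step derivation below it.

4,1,2,7,5,6,0,3

step 1: dequeue 4; queue=[1,2,7]; order=4
step 2: dequeue 1; queue=[2,7,5,6]; order=4,1
step 3: dequeue 2; queue=[7,5,6,0]; order=4,1,2
step 4: dequeue 7; queue=[5,6,0,3]; order=4,1,2,7
step 5: dequeue 5; queue=[6,0,3]; order=4,1,2,7,5
step 6: dequeue 6; queue=[0,3]; order=4,1,2,7,5,6
step 7: dequeue 0; queue=[3]; order=4,1,2,7,5,6,0
step 8: dequeue 3; queue=[(empty)]; order=4,1,2,7,5,6,0,3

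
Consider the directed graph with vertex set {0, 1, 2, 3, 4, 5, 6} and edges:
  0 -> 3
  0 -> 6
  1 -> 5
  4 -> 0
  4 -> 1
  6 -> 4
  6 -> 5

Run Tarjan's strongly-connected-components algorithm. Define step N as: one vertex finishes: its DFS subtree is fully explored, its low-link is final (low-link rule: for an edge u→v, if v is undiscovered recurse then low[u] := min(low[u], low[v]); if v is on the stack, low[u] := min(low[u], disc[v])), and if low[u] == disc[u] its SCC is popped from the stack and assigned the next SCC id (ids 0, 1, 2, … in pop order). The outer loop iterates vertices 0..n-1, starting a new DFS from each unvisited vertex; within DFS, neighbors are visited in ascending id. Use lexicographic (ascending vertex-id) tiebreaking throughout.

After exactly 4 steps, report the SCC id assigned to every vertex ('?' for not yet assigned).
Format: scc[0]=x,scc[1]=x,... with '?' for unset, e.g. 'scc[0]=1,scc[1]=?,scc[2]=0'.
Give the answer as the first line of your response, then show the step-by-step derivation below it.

scc[0]=?,scc[1]=2,scc[2]=?,scc[3]=0,scc[4]=?,scc[5]=1,scc[6]=?

step 1: low=(low[0]=0,low[1]=?,low[2]=?,low[3]=1,low[4]=?,low[5]=?,low[6]=?); scc=(scc[0]=?,scc[1]=?,scc[2]=?,scc[3]=0,scc[4]=?,scc[5]=?,scc[6]=?)
step 2: low=(low[0]=0,low[1]=4,low[2]=?,low[3]=1,low[4]=0,low[5]=5,low[6]=2); scc=(scc[0]=?,scc[1]=?,scc[2]=?,scc[3]=0,scc[4]=?,scc[5]=1,scc[6]=?)
step 3: low=(low[0]=0,low[1]=4,low[2]=?,low[3]=1,low[4]=0,low[5]=5,low[6]=2); scc=(scc[0]=?,scc[1]=2,scc[2]=?,scc[3]=0,scc[4]=?,scc[5]=1,scc[6]=?)
step 4: low=(low[0]=0,low[1]=4,low[2]=?,low[3]=1,low[4]=0,low[5]=5,low[6]=2); scc=(scc[0]=?,scc[1]=2,scc[2]=?,scc[3]=0,scc[4]=?,scc[5]=1,scc[6]=?)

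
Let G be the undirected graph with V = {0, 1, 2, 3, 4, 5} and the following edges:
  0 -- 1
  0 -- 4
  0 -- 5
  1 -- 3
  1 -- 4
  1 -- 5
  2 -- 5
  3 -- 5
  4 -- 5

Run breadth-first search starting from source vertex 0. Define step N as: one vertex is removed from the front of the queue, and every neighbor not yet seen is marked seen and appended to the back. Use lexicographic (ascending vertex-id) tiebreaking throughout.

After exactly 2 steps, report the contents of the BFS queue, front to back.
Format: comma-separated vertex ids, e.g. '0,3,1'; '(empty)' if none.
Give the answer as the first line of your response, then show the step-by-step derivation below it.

4,5,3

step 1: dequeue 0; queue=[1,4,5]; order=0
step 2: dequeue 1; queue=[4,5,3]; order=0,1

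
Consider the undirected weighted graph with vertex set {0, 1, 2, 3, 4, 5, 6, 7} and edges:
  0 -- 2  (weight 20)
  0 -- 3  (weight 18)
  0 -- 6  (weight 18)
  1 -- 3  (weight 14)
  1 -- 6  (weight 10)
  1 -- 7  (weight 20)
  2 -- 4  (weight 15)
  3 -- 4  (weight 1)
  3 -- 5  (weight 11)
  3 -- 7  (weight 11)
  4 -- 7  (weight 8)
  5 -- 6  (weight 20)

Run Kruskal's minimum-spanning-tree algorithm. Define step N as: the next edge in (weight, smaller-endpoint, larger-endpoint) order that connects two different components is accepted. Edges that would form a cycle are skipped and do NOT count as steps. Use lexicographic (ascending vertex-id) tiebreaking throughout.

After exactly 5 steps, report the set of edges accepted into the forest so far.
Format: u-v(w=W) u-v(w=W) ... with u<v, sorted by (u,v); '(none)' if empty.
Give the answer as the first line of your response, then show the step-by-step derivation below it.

1-3(w=14) 1-6(w=10) 3-4(w=1) 3-5(w=11) 4-7(w=8)

step 1: add edge 3-4 (w=1); MST = {3-4(w=1)}
step 2: add edge 4-7 (w=8); MST = {3-4(w=1) 4-7(w=8)}
step 3: add edge 1-6 (w=10); MST = {1-6(w=10) 3-4(w=1) 4-7(w=8)}
step 4: add edge 3-5 (w=11); MST = {1-6(w=10) 3-4(w=1) 3-5(w=11) 4-7(w=8)}
step 5: add edge 1-3 (w=14); MST = {1-3(w=14) 1-6(w=10) 3-4(w=1) 3-5(w=11) 4-7(w=8)}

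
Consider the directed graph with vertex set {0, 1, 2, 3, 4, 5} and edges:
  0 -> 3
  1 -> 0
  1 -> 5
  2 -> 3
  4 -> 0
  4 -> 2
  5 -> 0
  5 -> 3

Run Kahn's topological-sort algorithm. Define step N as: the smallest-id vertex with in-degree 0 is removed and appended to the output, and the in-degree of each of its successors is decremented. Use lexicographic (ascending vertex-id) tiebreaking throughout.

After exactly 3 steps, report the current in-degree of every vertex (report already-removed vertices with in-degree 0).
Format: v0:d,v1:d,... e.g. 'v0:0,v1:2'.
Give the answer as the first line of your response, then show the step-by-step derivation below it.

v0:1,v1:0,v2:0,v3:2,v4:0,v5:0

step 1: output 1; order=[1]; indeg=(2,0,1,3,0,0)
step 2: output 4; order=[1,4]; indeg=(1,0,0,3,0,0)
step 3: output 2; order=[1,4,2]; indeg=(1,0,0,2,0,0)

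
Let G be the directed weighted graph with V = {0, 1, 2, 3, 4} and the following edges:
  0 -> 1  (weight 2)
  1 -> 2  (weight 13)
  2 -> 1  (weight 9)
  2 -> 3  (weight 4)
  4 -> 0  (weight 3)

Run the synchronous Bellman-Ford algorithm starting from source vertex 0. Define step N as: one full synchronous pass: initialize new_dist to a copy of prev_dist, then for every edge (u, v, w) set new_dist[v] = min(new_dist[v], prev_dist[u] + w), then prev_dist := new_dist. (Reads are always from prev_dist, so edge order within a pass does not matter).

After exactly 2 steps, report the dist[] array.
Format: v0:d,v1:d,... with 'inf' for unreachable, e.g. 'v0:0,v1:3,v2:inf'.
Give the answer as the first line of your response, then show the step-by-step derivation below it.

v0:0,v1:2,v2:15,v3:inf,v4:inf

step 1: dist = v0:0,v1:2,v2:inf,v3:inf,v4:inf
step 2: dist = v0:0,v1:2,v2:15,v3:inf,v4:inf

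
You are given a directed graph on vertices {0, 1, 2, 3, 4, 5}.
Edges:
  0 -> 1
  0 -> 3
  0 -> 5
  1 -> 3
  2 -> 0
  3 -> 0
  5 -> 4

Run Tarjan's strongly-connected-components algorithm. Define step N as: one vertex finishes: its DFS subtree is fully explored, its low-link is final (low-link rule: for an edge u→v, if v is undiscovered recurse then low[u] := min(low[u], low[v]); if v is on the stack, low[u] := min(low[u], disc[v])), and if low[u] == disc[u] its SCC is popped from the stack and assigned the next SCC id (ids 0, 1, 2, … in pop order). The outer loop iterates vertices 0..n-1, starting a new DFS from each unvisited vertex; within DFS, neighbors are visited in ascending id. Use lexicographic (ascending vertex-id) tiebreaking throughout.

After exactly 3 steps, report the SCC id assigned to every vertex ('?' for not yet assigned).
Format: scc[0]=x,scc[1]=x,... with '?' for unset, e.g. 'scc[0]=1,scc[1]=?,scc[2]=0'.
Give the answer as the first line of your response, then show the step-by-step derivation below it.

scc[0]=?,scc[1]=?,scc[2]=?,scc[3]=?,scc[4]=0,scc[5]=?

step 1: low=(low[0]=0,low[1]=1,low[2]=?,low[3]=0,low[4]=?,low[5]=?); scc=(scc[0]=?,scc[1]=?,scc[2]=?,scc[3]=?,scc[4]=?,scc[5]=?)
step 2: low=(low[0]=0,low[1]=0,low[2]=?,low[3]=0,low[4]=?,low[5]=?); scc=(scc[0]=?,scc[1]=?,scc[2]=?,scc[3]=?,scc[4]=?,scc[5]=?)
step 3: low=(low[0]=0,low[1]=0,low[2]=?,low[3]=0,low[4]=4,low[5]=3); scc=(scc[0]=?,scc[1]=?,scc[2]=?,scc[3]=?,scc[4]=0,scc[5]=?)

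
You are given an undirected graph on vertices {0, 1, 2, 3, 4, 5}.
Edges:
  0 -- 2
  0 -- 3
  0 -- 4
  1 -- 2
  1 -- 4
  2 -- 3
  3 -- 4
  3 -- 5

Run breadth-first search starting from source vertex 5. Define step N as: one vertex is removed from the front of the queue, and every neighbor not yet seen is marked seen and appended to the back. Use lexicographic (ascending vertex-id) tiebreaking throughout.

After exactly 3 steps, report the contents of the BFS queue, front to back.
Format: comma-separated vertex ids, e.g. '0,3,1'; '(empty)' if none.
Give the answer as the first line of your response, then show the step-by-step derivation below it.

2,4

step 1: dequeue 5; queue=[3]; order=5
step 2: dequeue 3; queue=[0,2,4]; order=5,3
step 3: dequeue 0; queue=[2,4]; order=5,3,0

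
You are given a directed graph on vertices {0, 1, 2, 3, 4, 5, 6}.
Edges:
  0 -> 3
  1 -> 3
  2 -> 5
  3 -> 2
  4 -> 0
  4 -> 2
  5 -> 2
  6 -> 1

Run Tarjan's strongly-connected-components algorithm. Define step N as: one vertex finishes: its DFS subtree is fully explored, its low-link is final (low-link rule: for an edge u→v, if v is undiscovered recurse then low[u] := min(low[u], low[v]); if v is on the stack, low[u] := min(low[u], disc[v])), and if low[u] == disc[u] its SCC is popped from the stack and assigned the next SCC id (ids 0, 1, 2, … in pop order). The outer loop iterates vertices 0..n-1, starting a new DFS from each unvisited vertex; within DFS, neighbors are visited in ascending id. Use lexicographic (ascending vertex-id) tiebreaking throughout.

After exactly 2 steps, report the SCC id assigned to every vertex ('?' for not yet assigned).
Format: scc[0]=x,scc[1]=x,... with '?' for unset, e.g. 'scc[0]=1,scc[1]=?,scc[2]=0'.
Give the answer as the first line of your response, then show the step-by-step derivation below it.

scc[0]=?,scc[1]=?,scc[2]=0,scc[3]=?,scc[4]=?,scc[5]=0,scc[6]=?

step 1: low=(low[0]=0,low[1]=?,low[2]=2,low[3]=1,low[4]=?,low[5]=2,low[6]=?); scc=(scc[0]=?,scc[1]=?,scc[2]=?,scc[3]=?,scc[4]=?,scc[5]=?,scc[6]=?)
step 2: low=(low[0]=0,low[1]=?,low[2]=2,low[3]=1,low[4]=?,low[5]=2,low[6]=?); scc=(scc[0]=?,scc[1]=?,scc[2]=0,scc[3]=?,scc[4]=?,scc[5]=0,scc[6]=?)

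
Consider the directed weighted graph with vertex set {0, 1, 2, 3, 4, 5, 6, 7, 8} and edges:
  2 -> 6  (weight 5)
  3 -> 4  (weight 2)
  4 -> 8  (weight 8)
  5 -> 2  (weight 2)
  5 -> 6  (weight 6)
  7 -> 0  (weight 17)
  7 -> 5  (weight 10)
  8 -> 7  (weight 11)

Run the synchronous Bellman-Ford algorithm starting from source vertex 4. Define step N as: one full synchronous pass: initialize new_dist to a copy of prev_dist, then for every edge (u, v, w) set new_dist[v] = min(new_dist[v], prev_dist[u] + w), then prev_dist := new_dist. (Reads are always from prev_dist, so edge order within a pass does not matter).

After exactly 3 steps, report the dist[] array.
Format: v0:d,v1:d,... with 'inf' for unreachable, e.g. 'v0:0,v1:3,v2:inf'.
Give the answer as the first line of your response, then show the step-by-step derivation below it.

v0:36,v1:inf,v2:inf,v3:inf,v4:0,v5:29,v6:inf,v7:19,v8:8

step 1: dist = v0:inf,v1:inf,v2:inf,v3:inf,v4:0,v5:inf,v6:inf,v7:inf,v8:8
step 2: dist = v0:inf,v1:inf,v2:inf,v3:inf,v4:0,v5:inf,v6:inf,v7:19,v8:8
step 3: dist = v0:36,v1:inf,v2:inf,v3:inf,v4:0,v5:29,v6:inf,v7:19,v8:8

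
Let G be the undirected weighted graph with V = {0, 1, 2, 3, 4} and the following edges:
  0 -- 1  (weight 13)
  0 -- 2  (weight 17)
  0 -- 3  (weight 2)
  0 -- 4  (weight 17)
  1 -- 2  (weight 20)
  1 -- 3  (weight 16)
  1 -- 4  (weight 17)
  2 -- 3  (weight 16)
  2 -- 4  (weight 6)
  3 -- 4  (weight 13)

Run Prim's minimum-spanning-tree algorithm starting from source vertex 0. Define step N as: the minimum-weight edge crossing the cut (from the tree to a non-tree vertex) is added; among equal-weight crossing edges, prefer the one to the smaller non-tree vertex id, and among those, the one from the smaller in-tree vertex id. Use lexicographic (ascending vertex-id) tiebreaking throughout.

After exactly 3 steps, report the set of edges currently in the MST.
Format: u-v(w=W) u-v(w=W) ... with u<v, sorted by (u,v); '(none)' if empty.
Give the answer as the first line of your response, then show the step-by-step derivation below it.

0-1(w=13) 0-3(w=2) 3-4(w=13)

step 1: add edge 0-3 (w=2); MST = {0-3(w=2)}
step 2: add edge 0-1 (w=13); MST = {0-1(w=13) 0-3(w=2)}
step 3: add edge 3-4 (w=13); MST = {0-1(w=13) 0-3(w=2) 3-4(w=13)}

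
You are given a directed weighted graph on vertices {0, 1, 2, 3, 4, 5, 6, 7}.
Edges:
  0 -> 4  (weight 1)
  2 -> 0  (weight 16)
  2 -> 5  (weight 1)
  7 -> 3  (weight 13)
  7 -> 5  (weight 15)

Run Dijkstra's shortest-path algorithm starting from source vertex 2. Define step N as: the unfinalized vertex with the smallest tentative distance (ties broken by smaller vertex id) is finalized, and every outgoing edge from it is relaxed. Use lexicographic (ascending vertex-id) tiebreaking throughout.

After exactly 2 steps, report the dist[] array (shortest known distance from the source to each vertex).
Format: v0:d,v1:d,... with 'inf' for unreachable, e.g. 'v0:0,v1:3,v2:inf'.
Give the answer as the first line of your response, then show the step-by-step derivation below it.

v0:16,v1:inf,v2:0,v3:inf,v4:inf,v5:1,v6:inf,v7:inf

step 1: dist = v0:16,v1:inf,v2:0,v3:inf,v4:inf,v5:1,v6:inf,v7:inf
step 2: dist = v0:16,v1:inf,v2:0,v3:inf,v4:inf,v5:1,v6:inf,v7:inf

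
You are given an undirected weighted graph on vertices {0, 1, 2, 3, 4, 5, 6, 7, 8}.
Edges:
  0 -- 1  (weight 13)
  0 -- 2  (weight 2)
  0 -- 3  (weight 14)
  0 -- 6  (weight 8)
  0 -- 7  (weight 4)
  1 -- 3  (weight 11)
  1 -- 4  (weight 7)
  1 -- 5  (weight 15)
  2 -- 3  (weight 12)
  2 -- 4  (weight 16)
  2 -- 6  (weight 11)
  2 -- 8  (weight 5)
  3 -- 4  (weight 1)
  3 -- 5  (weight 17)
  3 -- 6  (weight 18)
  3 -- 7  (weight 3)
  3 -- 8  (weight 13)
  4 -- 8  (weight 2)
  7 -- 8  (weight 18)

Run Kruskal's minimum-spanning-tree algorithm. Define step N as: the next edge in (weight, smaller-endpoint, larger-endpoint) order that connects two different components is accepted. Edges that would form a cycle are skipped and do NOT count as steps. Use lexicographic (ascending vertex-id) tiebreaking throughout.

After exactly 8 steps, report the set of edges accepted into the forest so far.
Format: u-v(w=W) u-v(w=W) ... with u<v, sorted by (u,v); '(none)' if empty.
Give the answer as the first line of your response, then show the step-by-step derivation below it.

0-2(w=2) 0-6(w=8) 0-7(w=4) 1-4(w=7) 1-5(w=15) 3-4(w=1) 3-7(w=3) 4-8(w=2)

step 1: add edge 3-4 (w=1); MST = {3-4(w=1)}
step 2: add edge 0-2 (w=2); MST = {0-2(w=2) 3-4(w=1)}
step 3: add edge 4-8 (w=2); MST = {0-2(w=2) 3-4(w=1) 4-8(w=2)}
step 4: add edge 3-7 (w=3); MST = {0-2(w=2) 3-4(w=1) 3-7(w=3) 4-8(w=2)}
step 5: add edge 0-7 (w=4); MST = {0-2(w=2) 0-7(w=4) 3-4(w=1) 3-7(w=3) 4-8(w=2)}
step 6: add edge 1-4 (w=7); MST = {0-2(w=2) 0-7(w=4) 1-4(w=7) 3-4(w=1) 3-7(w=3) 4-8(w=2)}
step 7: add edge 0-6 (w=8); MST = {0-2(w=2) 0-6(w=8) 0-7(w=4) 1-4(w=7) 3-4(w=1) 3-7(w=3) 4-8(w=2)}
step 8: add edge 1-5 (w=15); MST = {0-2(w=2) 0-6(w=8) 0-7(w=4) 1-4(w=7) 1-5(w=15) 3-4(w=1) 3-7(w=3) 4-8(w=2)}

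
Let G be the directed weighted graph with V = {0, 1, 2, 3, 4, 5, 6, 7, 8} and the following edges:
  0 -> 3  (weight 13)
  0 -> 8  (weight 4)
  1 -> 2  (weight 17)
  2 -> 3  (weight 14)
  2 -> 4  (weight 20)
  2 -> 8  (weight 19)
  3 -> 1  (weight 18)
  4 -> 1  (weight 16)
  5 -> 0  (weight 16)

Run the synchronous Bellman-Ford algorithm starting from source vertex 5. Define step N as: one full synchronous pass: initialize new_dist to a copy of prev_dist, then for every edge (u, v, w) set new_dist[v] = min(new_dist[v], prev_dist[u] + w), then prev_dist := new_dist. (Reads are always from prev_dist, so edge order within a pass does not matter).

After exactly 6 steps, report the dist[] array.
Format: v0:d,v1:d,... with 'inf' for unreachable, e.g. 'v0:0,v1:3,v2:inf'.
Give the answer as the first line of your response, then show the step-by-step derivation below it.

v0:16,v1:47,v2:64,v3:29,v4:84,v5:0,v6:inf,v7:inf,v8:20

step 1: dist = v0:16,v1:inf,v2:inf,v3:inf,v4:inf,v5:0,v6:inf,v7:inf,v8:inf
step 2: dist = v0:16,v1:inf,v2:inf,v3:29,v4:inf,v5:0,v6:inf,v7:inf,v8:20
step 3: dist = v0:16,v1:47,v2:inf,v3:29,v4:inf,v5:0,v6:inf,v7:inf,v8:20
step 4: dist = v0:16,v1:47,v2:64,v3:29,v4:inf,v5:0,v6:inf,v7:inf,v8:20
step 5: dist = v0:16,v1:47,v2:64,v3:29,v4:84,v5:0,v6:inf,v7:inf,v8:20
step 6: dist = v0:16,v1:47,v2:64,v3:29,v4:84,v5:0,v6:inf,v7:inf,v8:20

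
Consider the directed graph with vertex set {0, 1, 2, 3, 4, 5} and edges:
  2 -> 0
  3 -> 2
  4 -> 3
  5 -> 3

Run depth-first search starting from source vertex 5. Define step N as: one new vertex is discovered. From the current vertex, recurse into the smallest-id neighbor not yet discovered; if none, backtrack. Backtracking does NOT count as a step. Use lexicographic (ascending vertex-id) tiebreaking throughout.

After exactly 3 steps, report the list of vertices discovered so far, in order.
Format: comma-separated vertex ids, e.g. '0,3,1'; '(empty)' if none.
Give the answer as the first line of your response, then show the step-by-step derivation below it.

5,3,2

step 1: discover 5; path=5; order=5
step 2: discover 3; path=5>3; order=5,3
step 3: discover 2; path=5>3>2; order=5,3,2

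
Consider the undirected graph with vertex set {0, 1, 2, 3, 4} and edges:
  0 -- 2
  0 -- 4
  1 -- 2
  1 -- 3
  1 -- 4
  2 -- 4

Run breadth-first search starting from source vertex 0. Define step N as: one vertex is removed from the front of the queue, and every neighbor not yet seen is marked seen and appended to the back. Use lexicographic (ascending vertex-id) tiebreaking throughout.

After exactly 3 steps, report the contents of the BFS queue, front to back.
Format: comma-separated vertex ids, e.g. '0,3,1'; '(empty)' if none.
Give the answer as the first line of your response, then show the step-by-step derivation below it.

1

step 1: dequeue 0; queue=[2,4]; order=0
step 2: dequeue 2; queue=[4,1]; order=0,2
step 3: dequeue 4; queue=[1]; order=0,2,4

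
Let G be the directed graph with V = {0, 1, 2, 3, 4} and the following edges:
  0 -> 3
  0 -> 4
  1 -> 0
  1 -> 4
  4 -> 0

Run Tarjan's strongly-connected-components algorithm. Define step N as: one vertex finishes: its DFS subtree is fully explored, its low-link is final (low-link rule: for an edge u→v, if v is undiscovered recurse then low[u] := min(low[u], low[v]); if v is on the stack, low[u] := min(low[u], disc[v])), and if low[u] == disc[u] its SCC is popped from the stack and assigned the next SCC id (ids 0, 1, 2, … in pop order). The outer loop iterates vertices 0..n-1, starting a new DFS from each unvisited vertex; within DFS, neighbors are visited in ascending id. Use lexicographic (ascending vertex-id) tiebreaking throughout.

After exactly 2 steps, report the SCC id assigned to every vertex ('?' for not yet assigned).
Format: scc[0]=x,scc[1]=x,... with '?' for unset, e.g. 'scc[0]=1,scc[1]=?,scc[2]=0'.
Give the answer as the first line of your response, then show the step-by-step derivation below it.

scc[0]=?,scc[1]=?,scc[2]=?,scc[3]=0,scc[4]=?

step 1: low=(low[0]=0,low[1]=?,low[2]=?,low[3]=1,low[4]=?); scc=(scc[0]=?,scc[1]=?,scc[2]=?,scc[3]=0,scc[4]=?)
step 2: low=(low[0]=0,low[1]=?,low[2]=?,low[3]=1,low[4]=0); scc=(scc[0]=?,scc[1]=?,scc[2]=?,scc[3]=0,scc[4]=?)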